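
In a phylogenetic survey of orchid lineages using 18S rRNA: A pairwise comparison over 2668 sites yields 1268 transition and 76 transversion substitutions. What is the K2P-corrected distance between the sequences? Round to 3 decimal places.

P = 1268/2668 ≈ 0.475262 and Q = 76/2668 ≈ 0.028486.
Under the Kimura two-parameter model, d = −½ ln(1 − 2P − Q) − ¼ ln(1 − 2Q).
1 − 2P − Q = 0.02099, giving −½ ln(0.02099) = 1.931855.
1 − 2Q = 0.943028, giving −¼ ln(0.943028) = 0.014665.
d = 1.931855 + 0.014665 = 1.946520.

1.947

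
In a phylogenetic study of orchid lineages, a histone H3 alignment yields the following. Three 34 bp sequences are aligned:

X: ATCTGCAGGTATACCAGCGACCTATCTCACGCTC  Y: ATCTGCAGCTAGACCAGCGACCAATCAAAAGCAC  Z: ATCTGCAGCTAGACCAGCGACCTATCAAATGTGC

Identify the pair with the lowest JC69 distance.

X–Y: 7/34 differ, p = 0.206, d = 0.241.
X–Z: 7/34 differ, p = 0.206, d = 0.241.
Y–Z: 4/34 differ, p = 0.118, d = 0.128.
The smallest distance is between Y and Z.

Y and Z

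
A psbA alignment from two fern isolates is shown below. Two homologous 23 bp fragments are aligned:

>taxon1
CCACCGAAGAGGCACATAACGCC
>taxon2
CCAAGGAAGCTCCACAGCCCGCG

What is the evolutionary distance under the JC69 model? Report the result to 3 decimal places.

0.553

The sequences differ at 9 of 23 sites (4, 5, 10, 11, 12, 17, 18, 19, 23), so p = 9/23 ≈ 0.391304.
d = −(3/4) ln(1 − 4p/3) = −0.75 ln(1 − 0.521739) = −0.75 ln(0.478261)
  = −0.75 × (-0.737599) = 0.553199 substitutions/site.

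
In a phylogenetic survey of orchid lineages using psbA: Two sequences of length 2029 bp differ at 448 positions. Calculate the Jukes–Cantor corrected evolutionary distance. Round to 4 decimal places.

0.2615

p = 448/2029 ≈ 0.220798.
d = −(3/4) ln(1 − 4p/3) = −0.75 ln(1 − 0.294397) = −0.75 ln(0.705603)
  = −0.75 × (-0.348703) = 0.261527 substitutions/site.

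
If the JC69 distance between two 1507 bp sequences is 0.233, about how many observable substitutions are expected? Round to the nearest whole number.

302

Invert JC69: p = (3/4)(1 − e^(−4d/3)) = 0.75 × (1 − e^(-0.310667)) = 0.75 × (1 − 0.732958) = 0.200282.
Expected differing sites = pL ≈ 0.200282 × 1507 = 301.824974 ≈ 302.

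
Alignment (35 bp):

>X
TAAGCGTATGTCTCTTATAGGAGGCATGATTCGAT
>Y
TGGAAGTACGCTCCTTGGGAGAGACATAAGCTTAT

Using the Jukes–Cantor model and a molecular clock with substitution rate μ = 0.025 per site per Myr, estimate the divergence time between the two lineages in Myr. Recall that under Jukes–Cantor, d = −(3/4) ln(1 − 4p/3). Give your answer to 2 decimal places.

The sequences differ at 18 of 35 sites, so p = 18/35 ≈ 0.514286.
d = −(3/4) ln(1 − 4p/3) = −0.75 ln(1 − 0.685715) = −0.75 ln(0.314285)
  = −0.75 × (-1.157455) = 0.868091 substitutions/site.
Under a molecular clock d = 2μt, so t = d/(2μ) = 0.868091 / (2 × 0.025) = 17.36 Myr.

17.36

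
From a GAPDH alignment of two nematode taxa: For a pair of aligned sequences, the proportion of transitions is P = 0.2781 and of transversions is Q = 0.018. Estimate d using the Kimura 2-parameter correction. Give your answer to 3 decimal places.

0.436

Under the Kimura two-parameter model, d = −½ ln(1 − 2P − Q) − ¼ ln(1 − 2Q).
1 − 2P − Q = 0.4258, giving −½ ln(0.4258) = 0.426893.
1 − 2Q = 0.964, giving −¼ ln(0.964) = 0.009166.
d = 0.426893 + 0.009166 = 0.436059.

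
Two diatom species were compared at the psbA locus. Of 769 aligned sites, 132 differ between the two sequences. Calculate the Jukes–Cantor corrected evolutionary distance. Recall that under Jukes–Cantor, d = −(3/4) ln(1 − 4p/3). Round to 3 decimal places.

0.195

p = 132/769 ≈ 0.171651.
d = −(3/4) ln(1 − 4p/3) = −0.75 ln(1 − 0.228868) = −0.75 ln(0.771132)
  = −0.75 × (-0.259896) = 0.194922 substitutions/site.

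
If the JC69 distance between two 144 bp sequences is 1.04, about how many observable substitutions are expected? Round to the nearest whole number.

Invert JC69: p = (3/4)(1 − e^(−4d/3)) = 0.75 × (1 − e^(-1.386667)) = 0.75 × (1 − 0.249907) = 0.562570.
Expected differing sites = pL ≈ 0.562570 × 144 = 81.01008 ≈ 81.

81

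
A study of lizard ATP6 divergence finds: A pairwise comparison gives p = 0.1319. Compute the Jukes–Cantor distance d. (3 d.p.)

0.145

d = −(3/4) ln(1 − 4p/3) = −0.75 ln(1 − 0.175867) = −0.75 ln(0.824133)
  = −0.75 × (-0.193423) = 0.145067 substitutions/site.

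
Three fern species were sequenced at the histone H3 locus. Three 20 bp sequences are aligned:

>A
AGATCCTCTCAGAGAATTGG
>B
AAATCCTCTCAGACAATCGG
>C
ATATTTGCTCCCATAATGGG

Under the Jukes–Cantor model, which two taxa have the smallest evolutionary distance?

A–B: 3/20 differ, p = 0.150, d = 0.167.
A–C: 8/20 differ, p = 0.400, d = 0.572.
B–C: 8/20 differ, p = 0.400, d = 0.572.
The smallest distance is between A and B.

A and B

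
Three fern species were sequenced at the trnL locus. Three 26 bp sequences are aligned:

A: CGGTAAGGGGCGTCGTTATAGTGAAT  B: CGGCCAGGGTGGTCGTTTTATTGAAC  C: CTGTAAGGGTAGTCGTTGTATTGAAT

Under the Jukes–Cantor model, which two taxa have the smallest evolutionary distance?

A–B: 7/26 differ, p = 0.269, d = 0.334.
A–C: 5/26 differ, p = 0.192, d = 0.222.
B–C: 6/26 differ, p = 0.231, d = 0.276.
The smallest distance is between A and C.

A and C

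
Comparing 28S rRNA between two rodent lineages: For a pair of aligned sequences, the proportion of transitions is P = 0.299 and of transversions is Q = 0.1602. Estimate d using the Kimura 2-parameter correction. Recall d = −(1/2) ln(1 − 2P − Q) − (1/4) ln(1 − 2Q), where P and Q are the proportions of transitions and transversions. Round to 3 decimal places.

Under the Kimura two-parameter model, d = −½ ln(1 − 2P − Q) − ¼ ln(1 − 2Q).
1 − 2P − Q = 0.2418, giving −½ ln(0.2418) = 0.709822.
1 − 2Q = 0.6796, giving −¼ ln(0.6796) = 0.096563.
d = 0.709822 + 0.096563 = 0.806385.

0.806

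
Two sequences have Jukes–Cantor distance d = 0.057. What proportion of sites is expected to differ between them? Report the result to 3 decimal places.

p = (3/4)(1 − e^(−4d/3)) = 0.75 × (1 − e^(-0.076)) = 0.75 × (1 − 0.926816) = 0.054888.

0.055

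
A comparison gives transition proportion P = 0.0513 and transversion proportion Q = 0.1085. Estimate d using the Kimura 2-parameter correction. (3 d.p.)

0.180

Under the Kimura two-parameter model, d = −½ ln(1 − 2P − Q) − ¼ ln(1 − 2Q).
1 − 2P − Q = 0.7889, giving −½ ln(0.7889) = 0.118558.
1 − 2Q = 0.783, giving −¼ ln(0.783) = 0.061156.
d = 0.118558 + 0.061156 = 0.179714.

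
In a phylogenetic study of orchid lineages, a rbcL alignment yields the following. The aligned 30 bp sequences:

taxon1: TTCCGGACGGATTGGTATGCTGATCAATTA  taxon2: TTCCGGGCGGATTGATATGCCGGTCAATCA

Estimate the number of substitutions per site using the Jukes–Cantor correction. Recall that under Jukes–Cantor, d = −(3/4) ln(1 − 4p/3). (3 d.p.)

0.188

The sequences differ at 5 of 30 sites (7, 15, 21, 23, 29), so p = 5/30 ≈ 0.166667.
d = −(3/4) ln(1 − 4p/3) = −0.75 ln(1 − 0.222223) = −0.75 ln(0.777777)
  = −0.75 × (-0.251315) = 0.188486 substitutions/site.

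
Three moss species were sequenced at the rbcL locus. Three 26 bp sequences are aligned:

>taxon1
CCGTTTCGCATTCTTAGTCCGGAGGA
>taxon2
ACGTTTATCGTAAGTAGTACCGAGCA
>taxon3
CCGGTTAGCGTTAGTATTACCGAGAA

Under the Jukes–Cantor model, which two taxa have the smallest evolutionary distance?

taxon1–taxon2: 10/26 differ, p = 0.385, d = 0.539.
taxon1–taxon3: 9/26 differ, p = 0.346, d = 0.464.
taxon2–taxon3: 6/26 differ, p = 0.231, d = 0.276.
The smallest distance is between taxon2 and taxon3.

taxon2 and taxon3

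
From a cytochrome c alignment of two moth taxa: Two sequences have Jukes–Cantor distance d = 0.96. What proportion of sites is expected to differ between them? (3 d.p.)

p = (3/4)(1 − e^(−4d/3)) = 0.75 × (1 − e^(-1.28)) = 0.75 × (1 − 0.278037) = 0.541472.

0.541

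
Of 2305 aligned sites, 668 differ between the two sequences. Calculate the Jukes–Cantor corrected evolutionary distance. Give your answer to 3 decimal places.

p = 668/2305 ≈ 0.289805.
d = −(3/4) ln(1 − 4p/3) = −0.75 ln(1 − 0.386407) = −0.75 ln(0.613593)
  = −0.75 × (-0.488423) = 0.366317 substitutions/site.

0.366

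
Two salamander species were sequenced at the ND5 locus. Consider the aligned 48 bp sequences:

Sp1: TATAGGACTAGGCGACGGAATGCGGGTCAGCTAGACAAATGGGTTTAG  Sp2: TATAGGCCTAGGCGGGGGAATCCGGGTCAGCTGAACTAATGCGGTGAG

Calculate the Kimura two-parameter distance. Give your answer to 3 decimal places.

Of 48 sites, 3 differences are transitions and 7 are transversions, so P = 3/48 = 0.0625 and Q = 7/48 ≈ 0.145833.
Under the Kimura two-parameter model, d = −½ ln(1 − 2P − Q) − ¼ ln(1 − 2Q).
1 − 2P − Q = 0.729167, giving −½ ln(0.729167) = 0.157926.
1 − 2Q = 0.708334, giving −¼ ln(0.708334) = 0.086210.
d = 0.157926 + 0.086210 = 0.244136.

0.244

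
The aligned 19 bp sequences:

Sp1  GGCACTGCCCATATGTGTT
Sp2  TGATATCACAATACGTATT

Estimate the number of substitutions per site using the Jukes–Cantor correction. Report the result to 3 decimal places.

0.749

The sequences differ at 9 of 19 sites (1, 3, 4, 5, 7, 8, 10, 14, 17), so p = 9/19 ≈ 0.473684.
d = −(3/4) ln(1 − 4p/3) = −0.75 ln(1 − 0.631579) = −0.75 ln(0.368421)
  = −0.75 × (-0.998529) = 0.748897 substitutions/site.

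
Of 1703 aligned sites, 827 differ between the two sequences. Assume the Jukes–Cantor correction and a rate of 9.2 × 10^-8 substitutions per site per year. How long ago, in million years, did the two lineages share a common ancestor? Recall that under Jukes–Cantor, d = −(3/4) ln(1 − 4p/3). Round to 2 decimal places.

4.25

p = 827/1703 ≈ 0.485614.
d = −(3/4) ln(1 − 4p/3) = −0.75 ln(1 − 0.647485) = −0.75 ln(0.352515)
  = −0.75 × (-1.042662) = 0.781997 substitutions/site.
Under a molecular clock d = 2μt, so t = d/(2μ) = 0.781997 / (2 × 9.2 × 10^-8) = 4.25 million years.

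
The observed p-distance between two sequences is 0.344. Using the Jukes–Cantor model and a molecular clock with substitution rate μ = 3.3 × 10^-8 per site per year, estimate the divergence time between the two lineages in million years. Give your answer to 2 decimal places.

6.97

d = −(3/4) ln(1 − 4p/3) = −0.75 ln(1 − 0.458667) = −0.75 ln(0.541333)
  = −0.75 × (-0.613721) = 0.460291 substitutions/site.
Under a molecular clock d = 2μt, so t = d/(2μ) = 0.460291 / (2 × 3.3 × 10^-8) = 6.97 million years.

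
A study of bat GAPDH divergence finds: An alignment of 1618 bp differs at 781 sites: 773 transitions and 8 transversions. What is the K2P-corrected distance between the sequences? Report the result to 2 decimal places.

P = 773/1618 ≈ 0.47775 and Q = 8/1618 ≈ 0.004944.
Under the Kimura two-parameter model, d = −½ ln(1 − 2P − Q) − ¼ ln(1 − 2Q).
1 − 2P − Q = 0.039556, giving −½ ln(0.039556) = 1.615019.
1 − 2Q = 0.990112, giving −¼ ln(0.990112) = 0.002484.
d = 1.615019 + 0.002484 = 1.617503.

1.62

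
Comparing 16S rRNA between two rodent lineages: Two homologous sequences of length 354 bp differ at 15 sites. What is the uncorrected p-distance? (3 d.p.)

p = 15/354 = 0.042372… ≈ 0.042 (to 3 d.p.).

0.042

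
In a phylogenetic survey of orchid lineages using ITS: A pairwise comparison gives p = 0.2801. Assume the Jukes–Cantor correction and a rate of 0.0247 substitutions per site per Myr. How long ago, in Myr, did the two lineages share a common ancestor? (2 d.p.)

7.10

d = −(3/4) ln(1 − 4p/3) = −0.75 ln(1 − 0.373467) = −0.75 ln(0.626533)
  = −0.75 × (-0.467554) = 0.350666 substitutions/site.
Under a molecular clock d = 2μt, so t = d/(2μ) = 0.350666 / (2 × 0.0247) = 7.10 Myr.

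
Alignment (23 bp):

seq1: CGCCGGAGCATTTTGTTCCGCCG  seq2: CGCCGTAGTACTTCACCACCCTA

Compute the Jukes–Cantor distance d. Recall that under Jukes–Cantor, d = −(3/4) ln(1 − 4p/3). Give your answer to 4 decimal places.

The sequences differ at 11 of 23 sites, so p = 11/23 ≈ 0.478261.
d = −(3/4) ln(1 − 4p/3) = −0.75 ln(1 − 0.637681) = −0.75 ln(0.362319)
  = −0.75 × (-1.015230) = 0.761423 substitutions/site.

0.7614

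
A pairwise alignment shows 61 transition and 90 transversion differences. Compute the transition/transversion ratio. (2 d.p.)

0.68

R = 61/90 = 0.677777… ≈ 0.68 (to 2 d.p.).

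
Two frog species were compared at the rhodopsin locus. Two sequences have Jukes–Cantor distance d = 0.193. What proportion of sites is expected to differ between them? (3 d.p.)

0.170

p = (3/4)(1 − e^(−4d/3)) = 0.75 × (1 − e^(-0.257333)) = 0.75 × (1 − 0.773111) = 0.170167.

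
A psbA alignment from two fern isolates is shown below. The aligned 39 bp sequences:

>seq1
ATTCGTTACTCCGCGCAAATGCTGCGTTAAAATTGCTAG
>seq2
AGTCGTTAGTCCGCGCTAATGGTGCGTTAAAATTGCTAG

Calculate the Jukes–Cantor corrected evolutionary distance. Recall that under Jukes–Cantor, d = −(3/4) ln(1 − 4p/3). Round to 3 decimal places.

0.110

The sequences differ at 4 of 39 sites (2, 9, 17, 22), so p = 4/39 ≈ 0.102564.
d = −(3/4) ln(1 − 4p/3) = −0.75 ln(1 − 0.136752) = −0.75 ln(0.863248)
  = −0.75 × (-0.147053) = 0.110290 substitutions/site.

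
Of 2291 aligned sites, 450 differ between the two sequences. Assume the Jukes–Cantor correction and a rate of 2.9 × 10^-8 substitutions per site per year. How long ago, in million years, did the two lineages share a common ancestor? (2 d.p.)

p = 450/2291 ≈ 0.196421.
d = −(3/4) ln(1 − 4p/3) = −0.75 ln(1 − 0.261895) = −0.75 ln(0.738105)
  = −0.75 × (-0.303669) = 0.227752 substitutions/site.
Under a molecular clock d = 2μt, so t = d/(2μ) = 0.227752 / (2 × 2.9 × 10^-8) = 3.93 million years.

3.93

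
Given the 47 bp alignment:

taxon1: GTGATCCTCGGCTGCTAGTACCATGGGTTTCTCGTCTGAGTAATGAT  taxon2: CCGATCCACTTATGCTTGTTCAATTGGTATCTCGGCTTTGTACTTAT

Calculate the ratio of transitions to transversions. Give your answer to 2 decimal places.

0.07

Transitions are A↔G and C↔T; transversions are all other mismatches.
Transitions: 1. Transversions: 15.
R = 1/15 = 0.066666… ≈ 0.07 (to 2 d.p.).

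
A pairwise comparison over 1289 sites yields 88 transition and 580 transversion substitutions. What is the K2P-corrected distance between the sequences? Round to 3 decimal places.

1.017

P = 88/1289 ≈ 0.06827 and Q = 580/1289 ≈ 0.449961.
Under the Kimura two-parameter model, d = −½ ln(1 − 2P − Q) − ¼ ln(1 − 2Q).
1 − 2P − Q = 0.413499, giving −½ ln(0.413499) = 0.441550.
1 − 2Q = 0.100078, giving −¼ ln(0.100078) = 0.575451.
d = 0.441550 + 0.575451 = 1.017001.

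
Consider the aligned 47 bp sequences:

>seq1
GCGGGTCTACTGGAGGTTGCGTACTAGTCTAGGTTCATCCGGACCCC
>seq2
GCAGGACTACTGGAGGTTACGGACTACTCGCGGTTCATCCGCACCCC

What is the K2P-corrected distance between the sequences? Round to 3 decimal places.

0.193

Of 47 sites, 2 differences are transitions and 6 are transversions, so P = 2/47 ≈ 0.042553 and Q = 6/47 ≈ 0.12766.
Under the Kimura two-parameter model, d = −½ ln(1 − 2P − Q) − ¼ ln(1 − 2Q).
1 − 2P − Q = 0.787234, giving −½ ln(0.787234) = 0.119615.
1 − 2Q = 0.74468, giving −¼ ln(0.74468) = 0.073700.
d = 0.119615 + 0.073700 = 0.193315.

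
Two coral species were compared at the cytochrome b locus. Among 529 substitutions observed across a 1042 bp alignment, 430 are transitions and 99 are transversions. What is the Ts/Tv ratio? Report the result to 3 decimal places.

4.343

R = 430/99 = 4.343434… ≈ 4.343 (to 3 d.p.).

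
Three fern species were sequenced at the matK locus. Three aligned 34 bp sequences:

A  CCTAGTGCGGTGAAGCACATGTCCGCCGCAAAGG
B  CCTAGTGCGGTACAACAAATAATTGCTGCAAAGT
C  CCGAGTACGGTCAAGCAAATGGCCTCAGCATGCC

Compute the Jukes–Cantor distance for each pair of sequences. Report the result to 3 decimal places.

A–B: 10/34 sites differ → p ≈ 0.294118, d = −0.75 ln(1 − 0.392157) = 0.373379 ≈ 0.373.
A–C: 11/34 sites differ → p ≈ 0.323529, d = −0.75 ln(1 − 0.431372) = 0.423397 ≈ 0.423.
B–C: 15/34 sites differ → p ≈ 0.441176, d = −0.75 ln(1 − 0.588235) = 0.665477 ≈ 0.665.

d(A,B) = 0.373, d(A,C) = 0.423, d(B,C) = 0.665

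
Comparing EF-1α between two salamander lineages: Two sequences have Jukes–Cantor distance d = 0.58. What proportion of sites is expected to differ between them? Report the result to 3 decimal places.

0.404

p = (3/4)(1 − e^(−4d/3)) = 0.75 × (1 − e^(-0.773333)) = 0.75 × (1 − 0.461472) = 0.403896.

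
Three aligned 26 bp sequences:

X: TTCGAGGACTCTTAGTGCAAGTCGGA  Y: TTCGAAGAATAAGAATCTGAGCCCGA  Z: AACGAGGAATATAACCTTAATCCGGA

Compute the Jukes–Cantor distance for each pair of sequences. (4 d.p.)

X–Y: 11/26 sites differ → p ≈ 0.423077, d = −0.75 ln(1 − 0.564103) = 0.622762 ≈ 0.6228.
X–Z: 11/26 sites differ → p ≈ 0.423077, d = −0.75 ln(1 − 0.564103) = 0.622762 ≈ 0.6228.
Y–Z: 11/26 sites differ → p ≈ 0.423077, d = −0.75 ln(1 − 0.564103) = 0.622762 ≈ 0.6228.

d(X,Y) = 0.6228, d(X,Z) = 0.6228, d(Y,Z) = 0.6228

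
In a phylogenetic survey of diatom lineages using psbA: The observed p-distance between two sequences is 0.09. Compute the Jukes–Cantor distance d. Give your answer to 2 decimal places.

0.10

d = −(3/4) ln(1 − 4p/3) = −0.75 ln(1 − 0.12) = −0.75 ln(0.88)
  = −0.75 × (-0.127833) = 0.095875 substitutions/site.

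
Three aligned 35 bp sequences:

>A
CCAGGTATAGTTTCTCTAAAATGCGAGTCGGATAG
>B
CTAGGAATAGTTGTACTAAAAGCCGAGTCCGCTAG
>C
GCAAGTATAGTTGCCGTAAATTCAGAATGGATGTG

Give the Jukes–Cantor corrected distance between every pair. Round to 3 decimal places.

d(A,B) = 0.315, d(A,C) = 0.572, d(B,C) = 0.782

A–B: 9/35 sites differ → p ≈ 0.257143, d = −0.75 ln(1 − 0.342857) = 0.314890 ≈ 0.315.
A–C: 14/35 sites differ → p = 0.4, d = −0.75 ln(1 − 0.533333) = 0.571605 ≈ 0.572.
B–C: 17/35 sites differ → p ≈ 0.485714, d = −0.75 ln(1 − 0.647619) = 0.782282 ≈ 0.782.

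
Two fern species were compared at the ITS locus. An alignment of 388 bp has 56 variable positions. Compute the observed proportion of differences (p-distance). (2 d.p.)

0.14

p = 56/388 = 0.144329… ≈ 0.14 (to 2 d.p.).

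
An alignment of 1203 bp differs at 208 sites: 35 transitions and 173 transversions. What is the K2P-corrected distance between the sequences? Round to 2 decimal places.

0.20

P = 35/1203 ≈ 0.029094 and Q = 173/1203 ≈ 0.143807.
Under the Kimura two-parameter model, d = −½ ln(1 − 2P − Q) − ¼ ln(1 − 2Q).
1 − 2P − Q = 0.798005, giving −½ ln(0.798005) = 0.112820.
1 − 2Q = 0.712386, giving −¼ ln(0.712386) = 0.084784.
d = 0.112820 + 0.084784 = 0.197604.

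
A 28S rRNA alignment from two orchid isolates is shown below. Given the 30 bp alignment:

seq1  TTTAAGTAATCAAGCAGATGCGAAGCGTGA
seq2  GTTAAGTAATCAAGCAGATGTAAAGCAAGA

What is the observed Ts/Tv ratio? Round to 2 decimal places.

1.50

Transitions are A↔G and C↔T; transversions are all other mismatches.
Transitions: 3. Transversions: 2.
R = 3/2 = 1.50.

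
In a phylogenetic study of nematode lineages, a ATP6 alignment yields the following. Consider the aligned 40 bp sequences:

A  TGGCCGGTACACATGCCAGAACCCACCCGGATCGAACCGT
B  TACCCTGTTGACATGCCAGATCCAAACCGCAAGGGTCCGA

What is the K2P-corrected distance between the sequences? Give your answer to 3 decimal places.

Of 40 sites, 2 differences are transitions and 12 are transversions, so P = 2/40 = 0.05 and Q = 12/40 = 0.3.
Under the Kimura two-parameter model, d = −½ ln(1 − 2P − Q) − ¼ ln(1 − 2Q).
1 − 2P − Q = 0.6, giving −½ ln(0.6) = 0.255413.
1 − 2Q = 0.4, giving −¼ ln(0.4) = 0.229073.
d = 0.255413 + 0.229073 = 0.484486.

0.484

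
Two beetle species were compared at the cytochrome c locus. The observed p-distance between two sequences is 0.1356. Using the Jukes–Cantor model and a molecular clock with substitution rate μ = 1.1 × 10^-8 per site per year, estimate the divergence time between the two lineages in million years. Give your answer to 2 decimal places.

6.80

d = −(3/4) ln(1 − 4p/3) = −0.75 ln(1 − 0.1808) = −0.75 ln(0.8192)
  = −0.75 × (-0.199427) = 0.149570 substitutions/site.
Under a molecular clock d = 2μt, so t = d/(2μ) = 0.149570 / (2 × 1.1 × 10^-8) = 6.80 million years.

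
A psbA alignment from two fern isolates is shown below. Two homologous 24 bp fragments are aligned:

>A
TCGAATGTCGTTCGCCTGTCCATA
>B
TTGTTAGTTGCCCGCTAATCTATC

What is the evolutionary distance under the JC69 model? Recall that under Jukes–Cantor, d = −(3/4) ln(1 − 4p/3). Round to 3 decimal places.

0.824

The sequences differ at 12 of 24 sites, so p = 12/24 = 0.5.
d = −(3/4) ln(1 − 4p/3) = −0.75 ln(1 − 0.666667) = −0.75 ln(0.333333)
  = −0.75 × (-1.098613) = 0.823960 substitutions/site.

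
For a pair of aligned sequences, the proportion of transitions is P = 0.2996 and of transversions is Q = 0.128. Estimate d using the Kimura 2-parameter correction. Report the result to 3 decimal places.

Under the Kimura two-parameter model, d = −½ ln(1 − 2P − Q) − ¼ ln(1 − 2Q).
1 − 2P − Q = 0.2728, giving −½ ln(0.2728) = 0.649508.
1 − 2Q = 0.744, giving −¼ ln(0.744) = 0.073929.
d = 0.649508 + 0.073929 = 0.723437.

0.723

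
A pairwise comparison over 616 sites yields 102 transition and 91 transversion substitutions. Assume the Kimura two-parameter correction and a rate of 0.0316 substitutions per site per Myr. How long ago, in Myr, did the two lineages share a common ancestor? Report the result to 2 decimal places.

P = 102/616 ≈ 0.165584 and Q = 91/616 ≈ 0.147727.
Under the Kimura two-parameter model, d = −½ ln(1 − 2P − Q) − ¼ ln(1 − 2Q).
1 − 2P − Q = 0.521105, giving −½ ln(0.521105) = 0.325902.
1 − 2Q = 0.704546, giving −¼ ln(0.704546) = 0.087550.
d = 0.325902 + 0.087550 = 0.413452.
Under a molecular clock d = 2μt, so t = d/(2μ) = 0.413452 / (2 × 0.0316) = 6.54 Myr.

6.54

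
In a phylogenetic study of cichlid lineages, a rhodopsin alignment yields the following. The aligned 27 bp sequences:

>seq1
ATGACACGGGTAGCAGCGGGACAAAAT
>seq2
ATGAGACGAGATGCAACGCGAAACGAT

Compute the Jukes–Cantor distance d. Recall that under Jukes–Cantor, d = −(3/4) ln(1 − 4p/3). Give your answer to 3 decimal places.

The sequences differ at 9 of 27 sites (5, 9, 11, 12, 16, 19, 22, 24, 25), so p = 9/27 ≈ 0.333333.
d = −(3/4) ln(1 − 4p/3) = −0.75 ln(1 − 0.444444) = −0.75 ln(0.555556)
  = −0.75 × (-0.587786) = 0.440840 substitutions/site.

0.441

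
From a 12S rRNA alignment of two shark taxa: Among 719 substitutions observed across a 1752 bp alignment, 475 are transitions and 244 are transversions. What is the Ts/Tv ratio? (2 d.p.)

1.95

R = 475/244 = 1.946721… ≈ 1.95 (to 2 d.p.).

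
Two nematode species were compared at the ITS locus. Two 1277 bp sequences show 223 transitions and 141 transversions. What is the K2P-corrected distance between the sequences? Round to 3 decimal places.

0.370

P = 223/1277 ≈ 0.174628 and Q = 141/1277 ≈ 0.110415.
Under the Kimura two-parameter model, d = −½ ln(1 − 2P − Q) − ¼ ln(1 − 2Q).
1 − 2P − Q = 0.540329, giving −½ ln(0.540329) = 0.307789.
1 − 2Q = 0.77917, giving −¼ ln(0.77917) = 0.062382.
d = 0.307789 + 0.062382 = 0.370171.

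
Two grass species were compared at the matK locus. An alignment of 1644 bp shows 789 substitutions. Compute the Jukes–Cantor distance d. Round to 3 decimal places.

0.766

p = 789/1644 ≈ 0.479927.
d = −(3/4) ln(1 − 4p/3) = −0.75 ln(1 − 0.639903) = −0.75 ln(0.360097)
  = −0.75 × (-1.021382) = 0.766037 substitutions/site.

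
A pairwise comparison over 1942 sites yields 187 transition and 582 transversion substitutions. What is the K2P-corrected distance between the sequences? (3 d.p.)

0.568

P = 187/1942 ≈ 0.096292 and Q = 582/1942 ≈ 0.299691.
Under the Kimura two-parameter model, d = −½ ln(1 − 2P − Q) − ¼ ln(1 − 2Q).
1 − 2P − Q = 0.507725, giving −½ ln(0.507725) = 0.338908.
1 − 2Q = 0.400618, giving −¼ ln(0.400618) = 0.228687.
d = 0.338908 + 0.228687 = 0.567595.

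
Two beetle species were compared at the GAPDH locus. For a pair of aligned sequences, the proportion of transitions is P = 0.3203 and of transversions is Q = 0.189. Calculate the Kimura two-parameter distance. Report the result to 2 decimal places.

Under the Kimura two-parameter model, d = −½ ln(1 − 2P − Q) − ¼ ln(1 − 2Q).
1 − 2P − Q = 0.1704, giving −½ ln(0.1704) = 0.884803.
1 − 2Q = 0.622, giving −¼ ln(0.622) = 0.118704.
d = 0.884803 + 0.118704 = 1.003507.

1.00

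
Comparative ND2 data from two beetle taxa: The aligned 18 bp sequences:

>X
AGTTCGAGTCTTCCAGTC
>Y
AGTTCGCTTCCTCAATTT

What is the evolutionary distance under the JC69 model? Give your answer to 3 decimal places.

The sequences differ at 6 of 18 sites (7, 8, 11, 14, 16, 18), so p = 6/18 ≈ 0.333333.
d = −(3/4) ln(1 − 4p/3) = −0.75 ln(1 − 0.444444) = −0.75 ln(0.555556)
  = −0.75 × (-0.587786) = 0.440840 substitutions/site.

0.441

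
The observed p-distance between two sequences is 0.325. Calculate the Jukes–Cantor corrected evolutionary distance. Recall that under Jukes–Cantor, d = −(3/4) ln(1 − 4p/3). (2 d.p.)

d = −(3/4) ln(1 − 4p/3) = −0.75 ln(1 − 0.433333) = −0.75 ln(0.566667)
  = −0.75 × (-0.567983) = 0.425987 substitutions/site.

0.43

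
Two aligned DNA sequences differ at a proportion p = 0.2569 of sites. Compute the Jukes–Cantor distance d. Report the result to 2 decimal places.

0.31

d = −(3/4) ln(1 − 4p/3) = −0.75 ln(1 − 0.342533) = −0.75 ln(0.657467)
  = −0.75 × (-0.419361) = 0.314521 substitutions/site.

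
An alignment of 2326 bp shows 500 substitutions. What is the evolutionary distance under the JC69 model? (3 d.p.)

0.253

p = 500/2326 ≈ 0.214961.
d = −(3/4) ln(1 − 4p/3) = −0.75 ln(1 − 0.286615) = −0.75 ln(0.713385)
  = −0.75 × (-0.337734) = 0.253301 substitutions/site.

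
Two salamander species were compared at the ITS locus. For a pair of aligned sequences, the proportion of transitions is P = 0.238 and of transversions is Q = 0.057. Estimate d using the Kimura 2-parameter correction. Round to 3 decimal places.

0.411

Under the Kimura two-parameter model, d = −½ ln(1 − 2P − Q) − ¼ ln(1 − 2Q).
1 − 2P − Q = 0.467, giving −½ ln(0.467) = 0.380713.
1 − 2Q = 0.886, giving −¼ ln(0.886) = 0.030260.
d = 0.380713 + 0.030260 = 0.410973.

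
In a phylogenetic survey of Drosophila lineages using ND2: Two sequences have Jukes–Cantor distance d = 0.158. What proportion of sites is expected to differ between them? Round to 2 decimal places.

0.14

p = (3/4)(1 − e^(−4d/3)) = 0.75 × (1 − e^(-0.210667)) = 0.75 × (1 − 0.810044) = 0.142467.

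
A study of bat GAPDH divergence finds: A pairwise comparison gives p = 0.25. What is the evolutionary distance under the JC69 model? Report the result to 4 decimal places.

d = −(3/4) ln(1 − 4p/3) = −0.75 ln(1 − 0.333333) = −0.75 ln(0.666667)
  = −0.75 × (-0.405465) = 0.304099 substitutions/site.

0.3041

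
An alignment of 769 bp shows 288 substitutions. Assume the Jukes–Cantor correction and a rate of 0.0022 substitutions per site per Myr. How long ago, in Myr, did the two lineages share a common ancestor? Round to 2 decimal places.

117.93

p = 288/769 ≈ 0.374512.
d = −(3/4) ln(1 − 4p/3) = −0.75 ln(1 − 0.499349) = −0.75 ln(0.500651)
  = −0.75 × (-0.691846) = 0.518885 substitutions/site.
Under a molecular clock d = 2μt, so t = d/(2μ) = 0.518885 / (2 × 0.0022) = 117.93 Myr.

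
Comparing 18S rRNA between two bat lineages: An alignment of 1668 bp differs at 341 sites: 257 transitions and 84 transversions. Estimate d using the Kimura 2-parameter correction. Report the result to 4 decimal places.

P = 257/1668 ≈ 0.154077 and Q = 84/1668 ≈ 0.05036.
Under the Kimura two-parameter model, d = −½ ln(1 − 2P − Q) − ¼ ln(1 − 2Q).
1 − 2P − Q = 0.641486, giving −½ ln(0.641486) = 0.221984.
1 − 2Q = 0.89928, giving −¼ ln(0.89928) = 0.026540.
d = 0.221984 + 0.026540 = 0.248524.

0.2485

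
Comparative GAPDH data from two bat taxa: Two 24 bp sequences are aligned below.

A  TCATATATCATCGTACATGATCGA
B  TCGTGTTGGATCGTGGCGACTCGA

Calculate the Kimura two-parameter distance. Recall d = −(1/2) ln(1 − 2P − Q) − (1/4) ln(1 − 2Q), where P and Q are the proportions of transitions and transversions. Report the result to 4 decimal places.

Of 24 sites, 4 differences are transitions and 7 are transversions, so P = 4/24 ≈ 0.166667 and Q = 7/24 ≈ 0.291667.
Under the Kimura two-parameter model, d = −½ ln(1 − 2P − Q) − ¼ ln(1 − 2Q).
1 − 2P − Q = 0.374999, giving −½ ln(0.374999) = 0.490416.
1 − 2Q = 0.416666, giving −¼ ln(0.416666) = 0.218868.
d = 0.490416 + 0.218868 = 0.709284.

0.7093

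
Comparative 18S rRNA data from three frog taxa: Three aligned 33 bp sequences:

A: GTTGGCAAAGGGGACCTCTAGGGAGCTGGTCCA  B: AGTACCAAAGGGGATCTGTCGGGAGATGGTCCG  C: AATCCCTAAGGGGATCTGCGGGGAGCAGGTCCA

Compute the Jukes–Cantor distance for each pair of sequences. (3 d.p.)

A–B: 9/33 sites differ → p ≈ 0.272727, d = −0.75 ln(1 − 0.363636) = 0.338988 ≈ 0.339.
A–C: 10/33 sites differ → p ≈ 0.30303, d = −0.75 ln(1 − 0.40404) = 0.388186 ≈ 0.388.
B–C: 8/33 sites differ → p ≈ 0.242424, d = −0.75 ln(1 − 0.323232) = 0.292820 ≈ 0.293.

d(A,B) = 0.339, d(A,C) = 0.388, d(B,C) = 0.293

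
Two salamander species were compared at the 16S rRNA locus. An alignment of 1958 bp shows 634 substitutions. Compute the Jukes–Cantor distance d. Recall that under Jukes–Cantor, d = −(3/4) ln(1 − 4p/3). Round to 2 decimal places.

p = 634/1958 ≈ 0.3238.
d = −(3/4) ln(1 − 4p/3) = −0.75 ln(1 − 0.431733) = −0.75 ln(0.568267)
  = −0.75 × (-0.565164) = 0.423873 substitutions/site.

0.42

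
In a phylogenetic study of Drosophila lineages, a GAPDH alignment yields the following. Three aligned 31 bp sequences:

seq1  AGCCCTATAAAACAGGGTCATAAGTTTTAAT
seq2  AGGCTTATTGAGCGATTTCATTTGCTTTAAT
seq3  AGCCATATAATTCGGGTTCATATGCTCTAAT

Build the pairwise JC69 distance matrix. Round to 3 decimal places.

d(seq1,seq2) = 0.544, d(seq1,seq3) = 0.316, d(seq2,seq3) = 0.422

seq1–seq2: 12/31 sites differ → p ≈ 0.387097, d = −0.75 ln(1 − 0.516129) = 0.544453 ≈ 0.544.
seq1–seq3: 8/31 sites differ → p ≈ 0.258065, d = −0.75 ln(1 − 0.344087) = 0.316295 ≈ 0.316.
seq2–seq3: 10/31 sites differ → p ≈ 0.322581, d = −0.75 ln(1 − 0.430108) = 0.421731 ≈ 0.422.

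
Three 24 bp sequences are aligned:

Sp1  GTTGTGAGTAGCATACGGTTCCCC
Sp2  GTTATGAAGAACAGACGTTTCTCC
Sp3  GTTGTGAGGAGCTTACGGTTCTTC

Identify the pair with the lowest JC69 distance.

Sp1–Sp2: 7/24 differ, p = 0.292, d = 0.369.
Sp1–Sp3: 4/24 differ, p = 0.167, d = 0.188.
Sp2–Sp3: 7/24 differ, p = 0.292, d = 0.369.
The smallest distance is between Sp1 and Sp3.

Sp1 and Sp3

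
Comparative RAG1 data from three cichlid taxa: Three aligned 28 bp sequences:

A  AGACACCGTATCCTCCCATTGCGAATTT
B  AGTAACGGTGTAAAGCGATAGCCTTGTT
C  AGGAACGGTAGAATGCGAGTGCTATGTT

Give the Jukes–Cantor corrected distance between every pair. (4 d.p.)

d(A,B) = 0.8240, d(A,C) = 0.6355, d(B,C) = 0.3597

A–B: 14/28 sites differ → p = 0.5, d = −0.75 ln(1 − 0.666667) = 0.823960 ≈ 0.8240.
A–C: 12/28 sites differ → p ≈ 0.428571, d = −0.75 ln(1 − 0.571428) = 0.635472 ≈ 0.6355.
B–C: 8/28 sites differ → p ≈ 0.285714, d = −0.75 ln(1 − 0.380952) = 0.359679 ≈ 0.3597.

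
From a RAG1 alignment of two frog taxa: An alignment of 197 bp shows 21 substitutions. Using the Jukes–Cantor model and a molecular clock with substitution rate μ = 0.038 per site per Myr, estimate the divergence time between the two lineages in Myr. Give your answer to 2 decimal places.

1.51

p = 21/197 ≈ 0.106599.
d = −(3/4) ln(1 − 4p/3) = −0.75 ln(1 − 0.142132) = −0.75 ln(0.857868)
  = −0.75 × (-0.153305) = 0.114979 substitutions/site.
Under a molecular clock d = 2μt, so t = d/(2μ) = 0.114979 / (2 × 0.038) = 1.51 Myr.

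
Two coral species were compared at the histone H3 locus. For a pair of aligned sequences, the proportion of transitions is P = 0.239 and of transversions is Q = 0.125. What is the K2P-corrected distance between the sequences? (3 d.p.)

Under the Kimura two-parameter model, d = −½ ln(1 − 2P − Q) − ¼ ln(1 − 2Q).
1 − 2P − Q = 0.397, giving −½ ln(0.397) = 0.461909.
1 − 2Q = 0.75, giving −¼ ln(0.75) = 0.071921.
d = 0.461909 + 0.071921 = 0.533830.

0.534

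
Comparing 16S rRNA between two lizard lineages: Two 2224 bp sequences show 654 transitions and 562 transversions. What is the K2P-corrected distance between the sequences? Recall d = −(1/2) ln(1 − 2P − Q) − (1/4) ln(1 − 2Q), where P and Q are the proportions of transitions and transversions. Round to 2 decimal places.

P = 654/2224 ≈ 0.294065 and Q = 562/2224 ≈ 0.252698.
Under the Kimura two-parameter model, d = −½ ln(1 − 2P − Q) − ¼ ln(1 − 2Q).
1 − 2P − Q = 0.159172, giving −½ ln(0.159172) = 0.918885.
1 − 2Q = 0.494604, giving −¼ ln(0.494604) = 0.175999.
d = 0.918885 + 0.175999 = 1.094884.

1.09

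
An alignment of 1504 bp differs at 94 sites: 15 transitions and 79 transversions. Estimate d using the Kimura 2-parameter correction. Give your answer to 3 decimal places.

0.065

P = 15/1504 ≈ 0.009973 and Q = 79/1504 ≈ 0.052527.
Under the Kimura two-parameter model, d = −½ ln(1 − 2P − Q) − ¼ ln(1 − 2Q).
1 − 2P − Q = 0.927527, giving −½ ln(0.927527) = 0.037617.
1 − 2Q = 0.894946, giving −¼ ln(0.894946) = 0.027748.
d = 0.037617 + 0.027748 = 0.065365.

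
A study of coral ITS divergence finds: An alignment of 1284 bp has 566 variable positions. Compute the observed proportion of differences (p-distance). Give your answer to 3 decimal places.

0.441

p = 566/1284 = 0.440809… ≈ 0.441 (to 3 d.p.).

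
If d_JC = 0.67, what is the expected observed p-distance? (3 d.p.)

0.443

p = (3/4)(1 − e^(−4d/3)) = 0.75 × (1 − e^(-0.893333)) = 0.75 × (1 − 0.409289) = 0.443033.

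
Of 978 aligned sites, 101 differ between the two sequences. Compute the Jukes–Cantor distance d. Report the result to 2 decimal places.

0.11

p = 101/978 ≈ 0.103272.
d = −(3/4) ln(1 − 4p/3) = −0.75 ln(1 − 0.137696) = −0.75 ln(0.862304)
  = −0.75 × (-0.148147) = 0.111110 substitutions/site.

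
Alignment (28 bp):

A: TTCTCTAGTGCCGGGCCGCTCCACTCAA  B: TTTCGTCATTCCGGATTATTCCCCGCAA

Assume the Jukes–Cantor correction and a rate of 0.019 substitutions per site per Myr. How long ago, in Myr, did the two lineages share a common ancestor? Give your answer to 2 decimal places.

19.05

The sequences differ at 13 of 28 sites, so p = 13/28 ≈ 0.464286.
d = −(3/4) ln(1 − 4p/3) = −0.75 ln(1 − 0.619048) = −0.75 ln(0.380952)
  = −0.75 × (-0.965082) = 0.723812 substitutions/site.
Under a molecular clock d = 2μt, so t = d/(2μ) = 0.723812 / (2 × 0.019) = 19.05 Myr.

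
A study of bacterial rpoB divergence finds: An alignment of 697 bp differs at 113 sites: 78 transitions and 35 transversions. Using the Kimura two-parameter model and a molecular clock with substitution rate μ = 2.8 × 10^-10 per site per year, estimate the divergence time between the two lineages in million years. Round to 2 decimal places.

P = 78/697 ≈ 0.111908 and Q = 35/697 ≈ 0.050215.
Under the Kimura two-parameter model, d = −½ ln(1 − 2P − Q) − ¼ ln(1 − 2Q).
1 − 2P − Q = 0.725969, giving −½ ln(0.725969) = 0.160124.
1 − 2Q = 0.89957, giving −¼ ln(0.89957) = 0.026460.
d = 0.160124 + 0.026460 = 0.186584.
Under a molecular clock d = 2μt, so t = d/(2μ) = 0.186584 / (2 × 2.8 × 10^-10) = 333.19 million years.

333.19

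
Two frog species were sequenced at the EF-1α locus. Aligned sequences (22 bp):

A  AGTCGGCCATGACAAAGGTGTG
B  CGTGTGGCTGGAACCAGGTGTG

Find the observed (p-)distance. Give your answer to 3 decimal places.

0.409

The sequences differ at 9 of 22 positions (sites 1, 4, 5, 7, 9, 10, 13, 14, 15).
p = 9/22 = 0.409090… ≈ 0.409 (to 3 d.p.).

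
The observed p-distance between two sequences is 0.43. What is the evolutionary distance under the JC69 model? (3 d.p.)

d = −(3/4) ln(1 − 4p/3) = −0.75 ln(1 − 0.573333) = −0.75 ln(0.426667)
  = −0.75 × (-0.851751) = 0.638813 substitutions/site.

0.639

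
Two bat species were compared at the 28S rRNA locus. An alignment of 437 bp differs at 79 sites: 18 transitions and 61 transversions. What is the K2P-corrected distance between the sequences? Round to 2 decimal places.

P = 18/437 ≈ 0.04119 and Q = 61/437 ≈ 0.139588.
Under the Kimura two-parameter model, d = −½ ln(1 − 2P − Q) − ¼ ln(1 − 2Q).
1 − 2P − Q = 0.778032, giving −½ ln(0.778032) = 0.125494.
1 − 2Q = 0.720824, giving −¼ ln(0.720824) = 0.081840.
d = 0.125494 + 0.081840 = 0.207334.

0.21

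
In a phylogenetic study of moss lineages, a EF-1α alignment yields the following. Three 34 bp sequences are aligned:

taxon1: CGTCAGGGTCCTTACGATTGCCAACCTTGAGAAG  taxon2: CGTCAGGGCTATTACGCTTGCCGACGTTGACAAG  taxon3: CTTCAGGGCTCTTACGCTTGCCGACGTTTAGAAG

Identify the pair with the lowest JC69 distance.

taxon1–taxon2: 7/34 differ, p = 0.206, d = 0.241.
taxon1–taxon3: 7/34 differ, p = 0.206, d = 0.241.
taxon2–taxon3: 4/34 differ, p = 0.118, d = 0.128.
The smallest distance is between taxon2 and taxon3.

taxon2 and taxon3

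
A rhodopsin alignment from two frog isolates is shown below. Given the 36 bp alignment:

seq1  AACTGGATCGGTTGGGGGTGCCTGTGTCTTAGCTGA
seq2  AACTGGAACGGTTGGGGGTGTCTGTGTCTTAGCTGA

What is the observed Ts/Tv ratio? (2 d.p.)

1.00

Transitions are A↔G and C↔T; transversions are all other mismatches.
Transitions: 1. Transversions: 1.
R = 1/1 = 1.00.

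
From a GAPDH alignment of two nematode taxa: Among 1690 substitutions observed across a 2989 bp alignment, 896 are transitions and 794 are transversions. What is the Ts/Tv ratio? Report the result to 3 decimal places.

1.128

R = 896/794 = 1.128463… ≈ 1.128 (to 3 d.p.).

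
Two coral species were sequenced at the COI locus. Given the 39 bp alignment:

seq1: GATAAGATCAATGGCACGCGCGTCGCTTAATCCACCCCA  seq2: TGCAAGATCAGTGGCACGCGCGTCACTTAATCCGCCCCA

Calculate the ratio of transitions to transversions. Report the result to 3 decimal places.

Transitions are A↔G and C↔T; transversions are all other mismatches.
Transitions: 5. Transversions: 1.
R = 5/1 = 5.000.

5.000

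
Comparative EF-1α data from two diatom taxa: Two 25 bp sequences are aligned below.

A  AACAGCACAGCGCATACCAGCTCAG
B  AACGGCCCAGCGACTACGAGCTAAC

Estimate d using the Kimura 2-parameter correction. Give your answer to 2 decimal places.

0.36

Of 25 sites, 1 differences are transitions and 6 are transversions, so P = 1/25 = 0.04 and Q = 6/25 = 0.24.
Under the Kimura two-parameter model, d = −½ ln(1 − 2P − Q) − ¼ ln(1 − 2Q).
1 − 2P − Q = 0.68, giving −½ ln(0.68) = 0.192831.
1 − 2Q = 0.52, giving −¼ ln(0.52) = 0.163482.
d = 0.192831 + 0.163482 = 0.356313.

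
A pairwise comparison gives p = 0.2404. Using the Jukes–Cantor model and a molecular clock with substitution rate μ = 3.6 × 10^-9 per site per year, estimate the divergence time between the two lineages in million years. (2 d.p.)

40.25

d = −(3/4) ln(1 − 4p/3) = −0.75 ln(1 − 0.320533) = −0.75 ln(0.679467)
  = −0.75 × (-0.386447) = 0.289835 substitutions/site.
Under a molecular clock d = 2μt, so t = d/(2μ) = 0.289835 / (2 × 3.6 × 10^-9) = 40.25 million years.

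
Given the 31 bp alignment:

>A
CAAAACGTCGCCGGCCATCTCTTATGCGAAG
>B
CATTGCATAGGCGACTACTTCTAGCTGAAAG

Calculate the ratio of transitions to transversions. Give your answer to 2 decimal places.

Transitions are A↔G and C↔T; transversions are all other mismatches.
Transitions: 9. Transversions: 7.
R = 9/7 = 1.285714… ≈ 1.29 (to 2 d.p.).

1.29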